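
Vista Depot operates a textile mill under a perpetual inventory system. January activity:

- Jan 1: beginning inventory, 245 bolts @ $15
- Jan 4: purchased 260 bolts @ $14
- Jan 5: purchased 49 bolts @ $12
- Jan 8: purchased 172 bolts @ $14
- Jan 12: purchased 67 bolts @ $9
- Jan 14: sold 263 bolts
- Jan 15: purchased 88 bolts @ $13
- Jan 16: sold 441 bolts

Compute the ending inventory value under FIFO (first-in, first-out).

Jan 14, 263 sold [FIFO — oldest first]: 245 @ $15 + 18 @ $14 = $3,927
Jan 16, 441 sold [FIFO — oldest first]: 242 @ $14 + 49 @ $12 + 150 @ $14 = $6,076
Total COGS = $3,927 + $6,076 = $10,003
Ending inventory: 22 @ $14 + 67 @ $9 + 88 @ $13 = $2,055

Ending inventory = $2,055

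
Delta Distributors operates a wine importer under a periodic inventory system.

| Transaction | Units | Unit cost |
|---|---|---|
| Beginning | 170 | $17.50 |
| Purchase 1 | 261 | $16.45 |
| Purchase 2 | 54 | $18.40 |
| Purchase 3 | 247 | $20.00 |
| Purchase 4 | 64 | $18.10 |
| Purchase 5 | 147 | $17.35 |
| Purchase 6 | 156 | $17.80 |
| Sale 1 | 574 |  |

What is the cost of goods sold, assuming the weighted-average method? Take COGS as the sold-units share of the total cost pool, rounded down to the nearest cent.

Sale 1, sell 574: 574/1099 × $19,687.70 → $10,282.74
Ending inventory (cost pool remaining) = $9,404.96

COGS = $10,282.74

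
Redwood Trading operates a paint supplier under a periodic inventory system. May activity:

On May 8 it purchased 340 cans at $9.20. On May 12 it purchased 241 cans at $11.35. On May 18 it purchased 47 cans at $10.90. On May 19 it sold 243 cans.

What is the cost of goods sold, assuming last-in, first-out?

May 19, 243 sold [LIFO — newest first]: 47 @ $10.90 + 196 @ $11.35 = $2,736.90
Ending inventory: 340 @ $9.20 + 45 @ $11.35 = $3,638.75

COGS = $2,736.90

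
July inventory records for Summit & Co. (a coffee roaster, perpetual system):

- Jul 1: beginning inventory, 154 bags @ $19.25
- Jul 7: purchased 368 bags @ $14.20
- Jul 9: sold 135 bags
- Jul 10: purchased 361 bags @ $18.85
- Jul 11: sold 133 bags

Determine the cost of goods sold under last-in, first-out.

COGS = $4,424.05

Jul 9, 135 sold [LIFO — newest first]: 135 @ $14.20 = $1,917.00
Jul 11, 133 sold [LIFO — newest first]: 133 @ $18.85 = $2,507.05
Total COGS = $1,917.00 + $2,507.05 = $4,424.05
Ending inventory: 154 @ $19.25 + 233 @ $14.20 + 228 @ $18.85 = $10,570.90
Check: goods available $14,994.95 = COGS $4,424.05 + ending $10,570.90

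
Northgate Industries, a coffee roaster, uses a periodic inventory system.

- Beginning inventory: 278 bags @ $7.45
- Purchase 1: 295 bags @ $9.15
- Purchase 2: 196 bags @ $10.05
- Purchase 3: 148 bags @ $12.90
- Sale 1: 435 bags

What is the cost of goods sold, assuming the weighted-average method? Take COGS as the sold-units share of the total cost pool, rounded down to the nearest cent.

COGS = $4,103.01

Sale 1, sell 435: 435/917 × $8,649.35 → $4,103.01
Ending inventory (cost pool remaining) = $4,546.34
Check: goods available $8,649.35 = COGS $4,103.01 + ending $4,546.34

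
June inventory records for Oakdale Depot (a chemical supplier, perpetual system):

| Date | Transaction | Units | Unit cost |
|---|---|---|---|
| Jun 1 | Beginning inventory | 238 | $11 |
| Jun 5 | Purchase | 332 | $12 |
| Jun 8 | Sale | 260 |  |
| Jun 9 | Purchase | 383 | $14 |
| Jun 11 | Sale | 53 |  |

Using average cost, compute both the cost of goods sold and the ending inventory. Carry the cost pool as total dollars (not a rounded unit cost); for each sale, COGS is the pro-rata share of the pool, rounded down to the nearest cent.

COGS = $3,696.11; ending inventory = $8,267.89

After Jun 1: 238 on hand, pool $2,618.00 (≈ $11.0000 each)
After Jun 5: 570 on hand, pool $6,602.00 (≈ $11.5825 each)
Jun 8, sell 260: 260/570 × $6,602.00 → $3,011.43
After Jun 9: 693 on hand, pool $8,952.57 (≈ $12.9186 each)
Jun 11, sell 53: 53/693 × $8,952.57 → $684.68
Total COGS = $3,011.43 + $684.68 = $3,696.11
Ending inventory (cost pool remaining) = $8,267.89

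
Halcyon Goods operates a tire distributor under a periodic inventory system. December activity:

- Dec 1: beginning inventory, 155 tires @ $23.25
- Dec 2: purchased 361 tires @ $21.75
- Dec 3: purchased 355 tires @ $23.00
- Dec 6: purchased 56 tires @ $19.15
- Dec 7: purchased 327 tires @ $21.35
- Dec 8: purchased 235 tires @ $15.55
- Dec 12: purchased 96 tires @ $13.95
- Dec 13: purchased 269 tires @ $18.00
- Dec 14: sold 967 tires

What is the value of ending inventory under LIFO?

Dec 14, 967 sold [LIFO — newest first]: 269 @ $18.00 + 96 @ $13.95 + 235 @ $15.55 + 327 @ $21.35 + 40 @ $19.15 = $17,582.90
Ending inventory: 155 @ $23.25 + 361 @ $21.75 + 355 @ $23.00 + 16 @ $19.15 = $19,926.90

Ending inventory = $19,926.90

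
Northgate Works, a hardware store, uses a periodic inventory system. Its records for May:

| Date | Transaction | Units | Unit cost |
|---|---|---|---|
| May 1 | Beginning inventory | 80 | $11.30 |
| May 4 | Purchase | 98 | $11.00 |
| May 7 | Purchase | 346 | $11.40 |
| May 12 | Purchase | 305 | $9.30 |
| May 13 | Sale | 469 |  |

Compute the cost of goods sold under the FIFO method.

May 13, 469 sold [FIFO — oldest first]: 80 @ $11.30 + 98 @ $11.00 + 291 @ $11.40 = $5,299.40
Ending inventory: 55 @ $11.40 + 305 @ $9.30 = $3,463.50
Check: goods available $8,762.90 = COGS $5,299.40 + ending $3,463.50

COGS = $5,299.40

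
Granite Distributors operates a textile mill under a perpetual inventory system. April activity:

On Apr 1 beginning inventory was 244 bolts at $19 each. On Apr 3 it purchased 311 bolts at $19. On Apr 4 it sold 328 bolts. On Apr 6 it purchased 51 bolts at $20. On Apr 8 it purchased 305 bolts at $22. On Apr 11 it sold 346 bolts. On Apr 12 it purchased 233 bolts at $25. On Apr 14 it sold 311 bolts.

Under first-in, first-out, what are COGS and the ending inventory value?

Apr 4, 328 sold [FIFO — oldest first]: 244 @ $19 + 84 @ $19 = $6,232
Apr 11, 346 sold [FIFO — oldest first]: 227 @ $19 + 51 @ $20 + 68 @ $22 = $6,829
Apr 14, 311 sold [FIFO — oldest first]: 237 @ $22 + 74 @ $25 = $7,064
Total COGS = $6,232 + $6,829 + $7,064 = $20,125
Ending inventory: 159 @ $25 = $3,975
Check: goods available $24,100 = COGS $20,125 + ending $3,975

COGS = $20,125; ending inventory = $3,975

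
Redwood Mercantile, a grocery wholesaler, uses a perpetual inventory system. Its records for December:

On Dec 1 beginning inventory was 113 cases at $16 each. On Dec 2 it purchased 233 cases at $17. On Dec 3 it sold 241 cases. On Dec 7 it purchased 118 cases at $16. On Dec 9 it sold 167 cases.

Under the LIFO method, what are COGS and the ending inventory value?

COGS = $6,761; ending inventory = $896

Dec 3, 241 sold [LIFO — newest first]: 233 @ $17 + 8 @ $16 = $4,089
Dec 9, 167 sold [LIFO — newest first]: 118 @ $16 + 49 @ $16 = $2,672
Total COGS = $4,089 + $2,672 = $6,761
Ending inventory: 56 @ $16 = $896
Check: goods available $7,657 = COGS $6,761 + ending $896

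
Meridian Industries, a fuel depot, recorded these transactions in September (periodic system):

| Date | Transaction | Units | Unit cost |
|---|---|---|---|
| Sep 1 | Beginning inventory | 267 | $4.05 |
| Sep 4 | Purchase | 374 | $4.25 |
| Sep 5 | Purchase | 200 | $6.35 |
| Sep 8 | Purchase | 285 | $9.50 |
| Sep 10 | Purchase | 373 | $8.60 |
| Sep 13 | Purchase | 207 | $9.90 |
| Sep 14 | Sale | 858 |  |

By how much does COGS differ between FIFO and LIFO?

FIFO COGS: 267 @ $4.05 + 374 @ $4.25 + 200 @ $6.35 + 17 @ $9.50 = $4,102.35
LIFO COGS: 207 @ $9.90 + 373 @ $8.60 + 278 @ $9.50 = $7,898.10
Difference = |$4,102.35 − $7,898.10| = $3,795.75

$3,795.75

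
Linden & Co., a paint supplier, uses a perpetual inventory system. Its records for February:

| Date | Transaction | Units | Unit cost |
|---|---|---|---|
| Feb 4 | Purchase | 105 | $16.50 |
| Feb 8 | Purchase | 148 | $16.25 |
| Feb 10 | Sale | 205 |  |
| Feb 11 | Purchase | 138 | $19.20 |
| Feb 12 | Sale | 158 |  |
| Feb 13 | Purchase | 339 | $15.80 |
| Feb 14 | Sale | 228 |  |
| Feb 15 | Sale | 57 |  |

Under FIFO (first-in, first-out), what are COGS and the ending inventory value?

Feb 10, 205 sold [FIFO — oldest first]: 105 @ $16.50 + 100 @ $16.25 = $3,357.50
Feb 12, 158 sold [FIFO — oldest first]: 48 @ $16.25 + 110 @ $19.20 = $2,892.00
Feb 14, 228 sold [FIFO — oldest first]: 28 @ $19.20 + 200 @ $15.80 = $3,697.60
Feb 15, 57 sold [FIFO — oldest first]: 57 @ $15.80 = $900.60
Total COGS = $3,357.50 + $2,892.00 + $3,697.60 + $900.60 = $10,847.70
Ending inventory: 82 @ $15.80 = $1,295.60

COGS = $10,847.70; ending inventory = $1,295.60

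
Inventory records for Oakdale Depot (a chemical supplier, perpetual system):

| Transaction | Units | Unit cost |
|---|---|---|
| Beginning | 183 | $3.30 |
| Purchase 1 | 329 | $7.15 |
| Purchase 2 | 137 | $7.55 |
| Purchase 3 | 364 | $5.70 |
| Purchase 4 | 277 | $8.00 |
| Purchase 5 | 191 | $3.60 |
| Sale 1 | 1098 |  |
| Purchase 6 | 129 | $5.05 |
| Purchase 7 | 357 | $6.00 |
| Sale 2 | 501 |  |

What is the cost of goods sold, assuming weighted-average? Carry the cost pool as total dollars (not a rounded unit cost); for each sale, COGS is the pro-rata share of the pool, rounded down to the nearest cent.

After Beginning: 183 on hand, pool $603.90 (≈ $3.3000 each)
After Purchase 1: 512 on hand, pool $2,956.25 (≈ $5.7739 each)
After Purchase 2: 649 on hand, pool $3,990.60 (≈ $6.1488 each)
After Purchase 3: 1013 on hand, pool $6,065.40 (≈ $5.9876 each)
After Purchase 4: 1290 on hand, pool $8,281.40 (≈ $6.4197 each)
After Purchase 5: 1481 on hand, pool $8,969.00 (≈ $6.0560 each)
Sale 1, sell 1098: 1098/1481 × $8,969.00 → $6,649.53
After Purchase 6: 512 on hand, pool $2,970.92 (≈ $5.8026 each)
After Purchase 7: 869 on hand, pool $5,112.92 (≈ $5.8837 each)
Sale 2, sell 501: 501/869 × $5,112.92 → $2,947.72
Total COGS = $6,649.53 + $2,947.72 = $9,597.25
Ending inventory (cost pool remaining) = $2,165.20
Check: goods available $11,762.45 = COGS $9,597.25 + ending $2,165.20

COGS = $9,597.25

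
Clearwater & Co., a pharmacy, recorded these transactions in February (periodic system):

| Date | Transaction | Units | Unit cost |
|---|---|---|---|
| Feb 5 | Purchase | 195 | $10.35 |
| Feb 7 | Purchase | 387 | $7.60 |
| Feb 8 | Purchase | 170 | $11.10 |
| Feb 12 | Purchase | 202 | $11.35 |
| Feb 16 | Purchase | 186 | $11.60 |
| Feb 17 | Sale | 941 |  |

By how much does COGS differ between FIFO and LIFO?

$256.50

FIFO COGS: 195 @ $10.35 + 387 @ $7.60 + 170 @ $11.10 + 189 @ $11.35 = $8,991.60
LIFO COGS: 186 @ $11.60 + 202 @ $11.35 + 170 @ $11.10 + 383 @ $7.60 = $9,248.10
Difference = |$8,991.60 − $9,248.10| = $256.50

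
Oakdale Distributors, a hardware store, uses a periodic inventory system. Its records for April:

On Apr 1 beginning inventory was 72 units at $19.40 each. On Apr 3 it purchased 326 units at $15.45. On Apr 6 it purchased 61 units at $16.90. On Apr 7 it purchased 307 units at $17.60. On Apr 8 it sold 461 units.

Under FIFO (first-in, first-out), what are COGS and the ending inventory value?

COGS = $7,499.60; ending inventory = $5,368.00

Apr 8, 461 sold [FIFO — oldest first]: 72 @ $19.40 + 326 @ $15.45 + 61 @ $16.90 + 2 @ $17.60 = $7,499.60
Ending inventory: 305 @ $17.60 = $5,368.00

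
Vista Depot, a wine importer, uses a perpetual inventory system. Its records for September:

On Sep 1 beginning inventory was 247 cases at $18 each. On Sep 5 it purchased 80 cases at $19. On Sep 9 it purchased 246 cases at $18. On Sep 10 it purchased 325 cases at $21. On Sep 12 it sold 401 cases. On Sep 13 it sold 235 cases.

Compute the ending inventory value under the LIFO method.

Sep 12, 401 sold [LIFO — newest first]: 325 @ $21 + 76 @ $18 = $8,193
Sep 13, 235 sold [LIFO — newest first]: 170 @ $18 + 65 @ $19 = $4,295
Total COGS = $8,193 + $4,295 = $12,488
Ending inventory: 247 @ $18 + 15 @ $19 = $4,731
Check: goods available $17,219 = COGS $12,488 + ending $4,731

Ending inventory = $4,731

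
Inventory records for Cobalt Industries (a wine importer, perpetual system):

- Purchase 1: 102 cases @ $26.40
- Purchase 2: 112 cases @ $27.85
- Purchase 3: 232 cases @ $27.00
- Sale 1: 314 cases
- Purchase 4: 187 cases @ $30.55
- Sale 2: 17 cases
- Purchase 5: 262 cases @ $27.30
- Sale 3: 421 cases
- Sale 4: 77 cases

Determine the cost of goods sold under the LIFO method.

COGS = $23,199.05

Sale 1 (314) [LIFO — newest first]: 232 @ $27.00 + 82 @ $27.85 = $8,547.70
Sale 2 (17) [LIFO — newest first]: 17 @ $30.55 = $519.35
Sale 3 (421) [LIFO — newest first]: 262 @ $27.30 + 159 @ $30.55 = $12,010.05
Sale 4 (77) [LIFO — newest first]: 11 @ $30.55 + 30 @ $27.85 + 36 @ $26.40 = $2,121.95
Total COGS = $8,547.70 + $519.35 + $12,010.05 + $2,121.95 = $23,199.05
Ending inventory: 66 @ $26.40 = $1,742.40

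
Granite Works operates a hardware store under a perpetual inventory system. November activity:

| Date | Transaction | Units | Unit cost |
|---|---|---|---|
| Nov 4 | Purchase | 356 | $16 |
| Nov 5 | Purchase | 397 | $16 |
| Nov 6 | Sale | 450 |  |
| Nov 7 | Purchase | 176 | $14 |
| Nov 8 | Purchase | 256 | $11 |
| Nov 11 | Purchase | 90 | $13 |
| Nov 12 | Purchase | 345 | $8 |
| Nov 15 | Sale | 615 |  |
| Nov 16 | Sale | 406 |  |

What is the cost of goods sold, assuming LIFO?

COGS = $18,874

Nov 6, 450 sold [LIFO — newest first]: 397 @ $16 + 53 @ $16 = $7,200
Nov 15, 615 sold [LIFO — newest first]: 345 @ $8 + 90 @ $13 + 180 @ $11 = $5,910
Nov 16, 406 sold [LIFO — newest first]: 76 @ $11 + 176 @ $14 + 154 @ $16 = $5,764
Total COGS = $7,200 + $5,910 + $5,764 = $18,874
Ending inventory: 149 @ $16 = $2,384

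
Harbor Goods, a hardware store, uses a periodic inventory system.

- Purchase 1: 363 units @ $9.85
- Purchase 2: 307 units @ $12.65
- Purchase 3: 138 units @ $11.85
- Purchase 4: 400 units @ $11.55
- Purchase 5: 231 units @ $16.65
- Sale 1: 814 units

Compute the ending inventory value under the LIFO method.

Sale 1 (814) [LIFO — newest first]: 231 @ $16.65 + 400 @ $11.55 + 138 @ $11.85 + 45 @ $12.65 = $10,670.70
Ending inventory: 363 @ $9.85 + 262 @ $12.65 = $6,889.85

Ending inventory = $6,889.85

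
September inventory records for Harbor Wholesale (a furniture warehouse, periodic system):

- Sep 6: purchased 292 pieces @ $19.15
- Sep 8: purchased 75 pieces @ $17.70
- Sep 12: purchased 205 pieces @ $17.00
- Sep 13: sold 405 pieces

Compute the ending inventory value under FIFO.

Ending inventory = $2,839.00

Sep 13, 405 sold [FIFO — oldest first]: 292 @ $19.15 + 75 @ $17.70 + 38 @ $17.00 = $7,565.30
Ending inventory: 167 @ $17.00 = $2,839.00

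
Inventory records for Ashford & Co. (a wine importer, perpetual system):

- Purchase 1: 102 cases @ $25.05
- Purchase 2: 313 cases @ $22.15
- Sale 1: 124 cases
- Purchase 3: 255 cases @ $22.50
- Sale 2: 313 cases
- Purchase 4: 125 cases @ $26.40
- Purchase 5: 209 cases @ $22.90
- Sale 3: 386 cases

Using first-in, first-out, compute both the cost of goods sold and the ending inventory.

COGS = $19,166.75; ending inventory = $4,144.90

Sale 1 (124) [FIFO — oldest first]: 102 @ $25.05 + 22 @ $22.15 = $3,042.40
Sale 2 (313) [FIFO — oldest first]: 291 @ $22.15 + 22 @ $22.50 = $6,940.65
Sale 3 (386) [FIFO — oldest first]: 233 @ $22.50 + 125 @ $26.40 + 28 @ $22.90 = $9,183.70
Total COGS = $3,042.40 + $6,940.65 + $9,183.70 = $19,166.75
Ending inventory: 181 @ $22.90 = $4,144.90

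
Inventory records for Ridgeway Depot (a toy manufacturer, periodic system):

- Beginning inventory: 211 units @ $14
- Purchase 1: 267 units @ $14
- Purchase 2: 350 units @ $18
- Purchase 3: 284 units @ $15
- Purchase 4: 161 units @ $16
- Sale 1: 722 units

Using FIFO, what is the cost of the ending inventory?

Sale 1 (722) [FIFO — oldest first]: 211 @ $14 + 267 @ $14 + 244 @ $18 = $11,084
Ending inventory: 106 @ $18 + 284 @ $15 + 161 @ $16 = $8,744
Check: goods available $19,828 = COGS $11,084 + ending $8,744

Ending inventory = $8,744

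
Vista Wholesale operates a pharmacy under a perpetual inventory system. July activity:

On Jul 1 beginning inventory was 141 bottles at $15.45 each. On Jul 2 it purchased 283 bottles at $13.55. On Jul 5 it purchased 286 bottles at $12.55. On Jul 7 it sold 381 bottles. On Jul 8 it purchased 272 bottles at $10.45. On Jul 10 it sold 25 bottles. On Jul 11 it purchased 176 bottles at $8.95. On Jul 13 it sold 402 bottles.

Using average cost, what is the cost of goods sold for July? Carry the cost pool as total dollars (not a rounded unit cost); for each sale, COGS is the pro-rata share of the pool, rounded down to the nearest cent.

After Jul 1: 141 on hand, pool $2,178.45 (≈ $15.4500 each)
After Jul 2: 424 on hand, pool $6,013.10 (≈ $14.1818 each)
After Jul 5: 710 on hand, pool $9,602.40 (≈ $13.5245 each)
Jul 7, sell 381: 381/710 × $9,602.40 → $5,152.83
After Jul 8: 601 on hand, pool $7,291.97 (≈ $12.1331 each)
Jul 10, sell 25: 25/601 × $7,291.97 → $303.32
After Jul 11: 752 on hand, pool $8,563.85 (≈ $11.3881 each)
Jul 13, sell 402: 402/752 × $8,563.85 → $4,578.01
Total COGS = $5,152.83 + $303.32 + $4,578.01 = $10,034.16
Ending inventory (cost pool remaining) = $3,985.84

COGS = $10,034.16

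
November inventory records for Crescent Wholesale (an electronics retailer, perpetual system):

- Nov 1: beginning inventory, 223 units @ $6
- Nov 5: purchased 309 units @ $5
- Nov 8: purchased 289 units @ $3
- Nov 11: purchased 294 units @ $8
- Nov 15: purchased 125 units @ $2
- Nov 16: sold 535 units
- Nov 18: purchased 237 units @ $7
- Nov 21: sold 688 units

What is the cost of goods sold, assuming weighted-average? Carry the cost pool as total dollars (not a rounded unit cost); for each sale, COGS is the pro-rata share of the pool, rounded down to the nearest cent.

COGS = $6,589.88

After Nov 1: 223 on hand, pool $1,338.00 (≈ $6.0000 each)
After Nov 5: 532 on hand, pool $2,883.00 (≈ $5.4192 each)
After Nov 8: 821 on hand, pool $3,750.00 (≈ $4.5676 each)
After Nov 11: 1115 on hand, pool $6,102.00 (≈ $5.4726 each)
After Nov 15: 1240 on hand, pool $6,352.00 (≈ $5.1226 each)
Nov 16, sell 535: 535/1240 × $6,352.00 → $2,740.58
After Nov 18: 942 on hand, pool $5,270.42 (≈ $5.5949 each)
Nov 21, sell 688: 688/942 × $5,270.42 → $3,849.30
Total COGS = $2,740.58 + $3,849.30 = $6,589.88
Ending inventory (cost pool remaining) = $1,421.12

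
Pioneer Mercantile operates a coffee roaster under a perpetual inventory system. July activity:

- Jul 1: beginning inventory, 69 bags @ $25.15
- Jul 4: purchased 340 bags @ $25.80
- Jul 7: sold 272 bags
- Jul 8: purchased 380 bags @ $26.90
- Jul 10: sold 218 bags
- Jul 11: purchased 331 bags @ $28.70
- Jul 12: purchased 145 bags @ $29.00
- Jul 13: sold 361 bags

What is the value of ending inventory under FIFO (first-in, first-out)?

Jul 7, 272 sold [FIFO — oldest first]: 69 @ $25.15 + 203 @ $25.80 = $6,972.75
Jul 10, 218 sold [FIFO — oldest first]: 137 @ $25.80 + 81 @ $26.90 = $5,713.50
Jul 13, 361 sold [FIFO — oldest first]: 299 @ $26.90 + 62 @ $28.70 = $9,822.50
Total COGS = $6,972.75 + $5,713.50 + $9,822.50 = $22,508.75
Ending inventory: 269 @ $28.70 + 145 @ $29.00 = $11,925.30

Ending inventory = $11,925.30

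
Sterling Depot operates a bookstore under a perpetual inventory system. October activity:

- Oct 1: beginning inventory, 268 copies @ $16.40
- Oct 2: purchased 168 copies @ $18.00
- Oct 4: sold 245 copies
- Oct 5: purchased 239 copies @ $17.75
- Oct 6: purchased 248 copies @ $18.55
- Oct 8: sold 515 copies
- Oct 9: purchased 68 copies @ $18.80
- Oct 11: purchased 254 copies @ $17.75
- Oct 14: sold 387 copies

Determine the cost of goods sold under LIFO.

COGS = $20,441.55

Oct 4, 245 sold [LIFO — newest first]: 168 @ $18.00 + 77 @ $16.40 = $4,286.80
Oct 8, 515 sold [LIFO — newest first]: 248 @ $18.55 + 239 @ $17.75 + 28 @ $16.40 = $9,301.85
Oct 14, 387 sold [LIFO — newest first]: 254 @ $17.75 + 68 @ $18.80 + 65 @ $16.40 = $6,852.90
Total COGS = $4,286.80 + $9,301.85 + $6,852.90 = $20,441.55
Ending inventory: 98 @ $16.40 = $1,607.20
Check: goods available $22,048.75 = COGS $20,441.55 + ending $1,607.20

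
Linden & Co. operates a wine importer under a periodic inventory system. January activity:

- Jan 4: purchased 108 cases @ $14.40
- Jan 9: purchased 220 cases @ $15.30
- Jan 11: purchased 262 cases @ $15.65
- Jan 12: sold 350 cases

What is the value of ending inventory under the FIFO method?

Jan 12, 350 sold [FIFO — oldest first]: 108 @ $14.40 + 220 @ $15.30 + 22 @ $15.65 = $5,265.50
Ending inventory: 240 @ $15.65 = $3,756.00
Check: goods available $9,021.50 = COGS $5,265.50 + ending $3,756.00

Ending inventory = $3,756.00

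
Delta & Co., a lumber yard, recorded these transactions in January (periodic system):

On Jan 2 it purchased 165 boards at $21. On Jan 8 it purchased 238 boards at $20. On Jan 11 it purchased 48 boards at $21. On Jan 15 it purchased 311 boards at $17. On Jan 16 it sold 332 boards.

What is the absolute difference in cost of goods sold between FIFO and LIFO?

FIFO COGS: 165 @ $21 + 167 @ $20 = $6,805
LIFO COGS: 311 @ $17 + 21 @ $21 = $5,728
Difference = |$6,805 − $5,728| = $1,077

$1,077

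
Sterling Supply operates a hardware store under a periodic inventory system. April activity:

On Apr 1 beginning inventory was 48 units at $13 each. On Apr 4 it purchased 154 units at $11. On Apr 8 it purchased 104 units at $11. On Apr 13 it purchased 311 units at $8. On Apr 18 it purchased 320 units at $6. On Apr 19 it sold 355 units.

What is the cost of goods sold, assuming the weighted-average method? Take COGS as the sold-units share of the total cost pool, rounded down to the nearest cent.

Apr 19, sell 355: 355/937 × $7,870.00 → $2,981.69
Ending inventory (cost pool remaining) = $4,888.31

COGS = $2,981.69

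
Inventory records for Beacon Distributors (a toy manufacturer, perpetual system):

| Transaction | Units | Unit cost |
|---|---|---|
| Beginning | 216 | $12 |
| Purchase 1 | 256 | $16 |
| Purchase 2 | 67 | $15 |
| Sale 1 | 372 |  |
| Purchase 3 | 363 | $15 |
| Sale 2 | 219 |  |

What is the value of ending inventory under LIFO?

Sale 1 (372) [LIFO — newest first]: 67 @ $15 + 256 @ $16 + 49 @ $12 = $5,689
Sale 2 (219) [LIFO — newest first]: 219 @ $15 = $3,285
Total COGS = $5,689 + $3,285 = $8,974
Ending inventory: 167 @ $12 + 144 @ $15 = $4,164

Ending inventory = $4,164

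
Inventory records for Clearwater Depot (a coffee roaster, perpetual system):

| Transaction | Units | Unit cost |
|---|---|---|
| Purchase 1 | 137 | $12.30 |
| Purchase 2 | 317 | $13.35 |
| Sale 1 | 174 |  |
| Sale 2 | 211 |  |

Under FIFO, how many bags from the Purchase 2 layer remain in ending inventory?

Sale 1 (174) [FIFO — oldest first]: 137 @ $12.30 + 37 @ $13.35 = $2,179.05
Sale 2 (211) [FIFO — oldest first]: 211 @ $13.35 = $2,816.85
Total COGS = $2,179.05 + $2,816.85 = $4,995.90
Ending inventory: 69 @ $13.35 = $921.15
Check: goods available $5,917.05 = COGS $4,995.90 + ending $921.15

69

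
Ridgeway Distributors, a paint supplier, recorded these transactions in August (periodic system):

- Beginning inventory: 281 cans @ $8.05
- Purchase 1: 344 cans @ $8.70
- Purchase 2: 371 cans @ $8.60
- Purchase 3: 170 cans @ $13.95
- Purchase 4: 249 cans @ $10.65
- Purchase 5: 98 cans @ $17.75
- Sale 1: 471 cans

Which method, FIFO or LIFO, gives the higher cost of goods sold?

FIFO COGS: 281 @ $8.05 + 190 @ $8.70 = $3,915.05
LIFO COGS: 98 @ $17.75 + 249 @ $10.65 + 124 @ $13.95 = $6,121.15

LIFO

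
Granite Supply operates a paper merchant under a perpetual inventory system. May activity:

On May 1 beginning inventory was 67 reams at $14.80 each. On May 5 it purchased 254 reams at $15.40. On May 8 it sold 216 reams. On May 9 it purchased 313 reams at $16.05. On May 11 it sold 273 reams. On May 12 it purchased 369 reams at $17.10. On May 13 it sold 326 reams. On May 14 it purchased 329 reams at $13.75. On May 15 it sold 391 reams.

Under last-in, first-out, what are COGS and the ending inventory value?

COGS = $18,846.65; ending inventory = $1,913.85

May 8, 216 sold [LIFO — newest first]: 216 @ $15.40 = $3,326.40
May 11, 273 sold [LIFO — newest first]: 273 @ $16.05 = $4,381.65
May 13, 326 sold [LIFO — newest first]: 326 @ $17.10 = $5,574.60
May 15, 391 sold [LIFO — newest first]: 329 @ $13.75 + 43 @ $17.10 + 19 @ $16.05 = $5,564.00
Total COGS = $3,326.40 + $4,381.65 + $5,574.60 + $5,564.00 = $18,846.65
Ending inventory: 67 @ $14.80 + 38 @ $15.40 + 21 @ $16.05 = $1,913.85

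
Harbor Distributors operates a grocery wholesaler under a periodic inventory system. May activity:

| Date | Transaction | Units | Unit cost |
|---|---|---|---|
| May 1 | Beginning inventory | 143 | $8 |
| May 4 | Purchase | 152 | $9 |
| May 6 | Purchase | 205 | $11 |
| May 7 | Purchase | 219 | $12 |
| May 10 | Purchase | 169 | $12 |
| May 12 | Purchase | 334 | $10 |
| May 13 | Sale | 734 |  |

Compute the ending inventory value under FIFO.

May 13, 734 sold [FIFO — oldest first]: 143 @ $8 + 152 @ $9 + 205 @ $11 + 219 @ $12 + 15 @ $12 = $7,575
Ending inventory: 154 @ $12 + 334 @ $10 = $5,188

Ending inventory = $5,188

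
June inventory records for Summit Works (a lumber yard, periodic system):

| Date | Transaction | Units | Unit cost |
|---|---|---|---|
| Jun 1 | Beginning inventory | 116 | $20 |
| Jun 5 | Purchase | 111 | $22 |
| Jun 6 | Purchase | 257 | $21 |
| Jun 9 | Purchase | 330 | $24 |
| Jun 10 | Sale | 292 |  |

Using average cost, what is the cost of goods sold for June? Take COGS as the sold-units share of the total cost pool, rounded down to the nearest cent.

Jun 10, sell 292: 292/814 × $18,079.00 → $6,485.34
Ending inventory (cost pool remaining) = $11,593.66

COGS = $6,485.34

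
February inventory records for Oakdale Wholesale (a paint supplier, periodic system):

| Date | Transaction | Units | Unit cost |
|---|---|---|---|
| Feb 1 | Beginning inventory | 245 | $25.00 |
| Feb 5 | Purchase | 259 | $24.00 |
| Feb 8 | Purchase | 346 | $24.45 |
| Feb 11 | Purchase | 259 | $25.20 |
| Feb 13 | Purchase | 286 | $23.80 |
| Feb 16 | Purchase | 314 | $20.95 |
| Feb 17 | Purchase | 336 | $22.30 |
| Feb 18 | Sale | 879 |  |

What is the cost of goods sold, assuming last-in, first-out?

COGS = $19,521.30

Feb 18, 879 sold [LIFO — newest first]: 336 @ $22.30 + 314 @ $20.95 + 229 @ $23.80 = $19,521.30
Ending inventory: 245 @ $25.00 + 259 @ $24.00 + 346 @ $24.45 + 259 @ $25.20 + 57 @ $23.80 = $28,684.10
Check: goods available $48,205.40 = COGS $19,521.30 + ending $28,684.10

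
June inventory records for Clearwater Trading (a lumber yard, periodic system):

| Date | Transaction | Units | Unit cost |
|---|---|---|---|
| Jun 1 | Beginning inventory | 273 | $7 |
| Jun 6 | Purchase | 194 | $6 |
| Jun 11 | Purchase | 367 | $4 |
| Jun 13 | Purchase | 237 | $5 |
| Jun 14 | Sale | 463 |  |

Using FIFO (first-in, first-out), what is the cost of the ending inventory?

Jun 14, 463 sold [FIFO — oldest first]: 273 @ $7 + 190 @ $6 = $3,051
Ending inventory: 4 @ $6 + 367 @ $4 + 237 @ $5 = $2,677

Ending inventory = $2,677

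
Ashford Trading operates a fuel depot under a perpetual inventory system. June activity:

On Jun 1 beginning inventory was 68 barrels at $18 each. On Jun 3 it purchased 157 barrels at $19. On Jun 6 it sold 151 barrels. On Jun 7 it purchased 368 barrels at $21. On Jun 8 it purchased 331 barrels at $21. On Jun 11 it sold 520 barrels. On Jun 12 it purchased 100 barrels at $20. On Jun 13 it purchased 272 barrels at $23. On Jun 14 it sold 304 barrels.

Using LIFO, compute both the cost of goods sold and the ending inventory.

Jun 6, 151 sold [LIFO — newest first]: 151 @ $19 = $2,869
Jun 11, 520 sold [LIFO — newest first]: 331 @ $21 + 189 @ $21 = $10,920
Jun 14, 304 sold [LIFO — newest first]: 272 @ $23 + 32 @ $20 = $6,896
Total COGS = $2,869 + $10,920 + $6,896 = $20,685
Ending inventory: 68 @ $18 + 6 @ $19 + 179 @ $21 + 68 @ $20 = $6,457

COGS = $20,685; ending inventory = $6,457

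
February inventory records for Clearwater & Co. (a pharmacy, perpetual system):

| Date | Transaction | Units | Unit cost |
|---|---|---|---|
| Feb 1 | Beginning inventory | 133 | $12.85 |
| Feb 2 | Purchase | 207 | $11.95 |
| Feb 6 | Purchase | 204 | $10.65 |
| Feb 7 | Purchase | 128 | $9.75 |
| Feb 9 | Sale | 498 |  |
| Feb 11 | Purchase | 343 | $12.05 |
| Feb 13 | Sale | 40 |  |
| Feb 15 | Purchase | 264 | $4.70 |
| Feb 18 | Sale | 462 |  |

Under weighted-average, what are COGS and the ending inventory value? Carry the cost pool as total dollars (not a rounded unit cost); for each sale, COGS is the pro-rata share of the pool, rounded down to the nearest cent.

COGS = $10,390.35; ending inventory = $2,586.90

After Feb 1: 133 on hand, pool $1,709.05 (≈ $12.8500 each)
After Feb 2: 340 on hand, pool $4,182.70 (≈ $12.3021 each)
After Feb 6: 544 on hand, pool $6,355.30 (≈ $11.6825 each)
After Feb 7: 672 on hand, pool $7,603.30 (≈ $11.3144 each)
Feb 9, sell 498: 498/672 × $7,603.30 → $5,634.58
After Feb 11: 517 on hand, pool $6,101.87 (≈ $11.8025 each)
Feb 13, sell 40: 40/517 × $6,101.87 → $472.09
After Feb 15: 741 on hand, pool $6,870.58 (≈ $9.2720 each)
Feb 18, sell 462: 462/741 × $6,870.58 → $4,283.68
Total COGS = $5,634.58 + $472.09 + $4,283.68 = $10,390.35
Ending inventory (cost pool remaining) = $2,586.90
Check: goods available $12,977.25 = COGS $10,390.35 + ending $2,586.90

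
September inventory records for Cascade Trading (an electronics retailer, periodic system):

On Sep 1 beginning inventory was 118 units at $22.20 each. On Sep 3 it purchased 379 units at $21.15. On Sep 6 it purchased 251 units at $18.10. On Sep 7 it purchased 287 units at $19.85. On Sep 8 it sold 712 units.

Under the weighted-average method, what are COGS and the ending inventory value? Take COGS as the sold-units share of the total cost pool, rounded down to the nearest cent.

COGS = $14,360.73; ending inventory = $6,514.77

Sep 8, sell 712: 712/1035 × $20,875.50 → $14,360.73
Ending inventory (cost pool remaining) = $6,514.77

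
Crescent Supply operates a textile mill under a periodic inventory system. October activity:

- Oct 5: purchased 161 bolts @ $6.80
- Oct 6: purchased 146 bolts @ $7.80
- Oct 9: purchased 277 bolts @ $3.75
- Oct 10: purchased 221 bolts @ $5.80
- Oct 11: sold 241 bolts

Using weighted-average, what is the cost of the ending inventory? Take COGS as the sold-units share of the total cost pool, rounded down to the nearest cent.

Oct 11, sell 241: 241/805 × $4,554.15 → $1,363.41
Ending inventory (cost pool remaining) = $3,190.74
Check: goods available $4,554.15 = COGS $1,363.41 + ending $3,190.74

Ending inventory = $3,190.74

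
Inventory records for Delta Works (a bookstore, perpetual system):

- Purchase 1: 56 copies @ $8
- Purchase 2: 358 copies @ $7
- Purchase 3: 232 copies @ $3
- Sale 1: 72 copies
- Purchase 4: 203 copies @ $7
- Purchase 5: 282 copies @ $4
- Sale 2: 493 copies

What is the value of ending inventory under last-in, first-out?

Sale 1 (72) [LIFO — newest first]: 72 @ $3 = $216
Sale 2 (493) [LIFO — newest first]: 282 @ $4 + 203 @ $7 + 8 @ $3 = $2,573
Total COGS = $216 + $2,573 = $2,789
Ending inventory: 56 @ $8 + 358 @ $7 + 152 @ $3 = $3,410

Ending inventory = $3,410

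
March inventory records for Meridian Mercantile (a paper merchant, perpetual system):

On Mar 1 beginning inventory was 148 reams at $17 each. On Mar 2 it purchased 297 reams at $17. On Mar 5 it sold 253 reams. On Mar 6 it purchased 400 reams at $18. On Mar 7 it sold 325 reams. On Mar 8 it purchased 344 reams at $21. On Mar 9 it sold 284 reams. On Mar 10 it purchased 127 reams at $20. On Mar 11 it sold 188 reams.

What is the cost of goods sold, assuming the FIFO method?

Mar 5, 253 sold [FIFO — oldest first]: 148 @ $17 + 105 @ $17 = $4,301
Mar 7, 325 sold [FIFO — oldest first]: 192 @ $17 + 133 @ $18 = $5,658
Mar 9, 284 sold [FIFO — oldest first]: 267 @ $18 + 17 @ $21 = $5,163
Mar 11, 188 sold [FIFO — oldest first]: 188 @ $21 = $3,948
Total COGS = $4,301 + $5,658 + $5,163 + $3,948 = $19,070
Ending inventory: 139 @ $21 + 127 @ $20 = $5,459
Check: goods available $24,529 = COGS $19,070 + ending $5,459

COGS = $19,070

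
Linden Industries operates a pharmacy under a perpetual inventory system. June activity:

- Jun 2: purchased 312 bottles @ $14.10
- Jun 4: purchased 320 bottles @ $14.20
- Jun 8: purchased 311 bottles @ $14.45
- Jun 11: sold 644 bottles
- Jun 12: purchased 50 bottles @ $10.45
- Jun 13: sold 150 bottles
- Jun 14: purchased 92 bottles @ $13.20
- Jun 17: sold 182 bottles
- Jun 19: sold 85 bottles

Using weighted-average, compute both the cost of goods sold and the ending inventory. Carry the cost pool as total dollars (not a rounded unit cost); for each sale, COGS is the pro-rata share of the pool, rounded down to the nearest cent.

After Jun 2: 312 on hand, pool $4,399.20 (≈ $14.1000 each)
After Jun 4: 632 on hand, pool $8,943.20 (≈ $14.1506 each)
After Jun 8: 943 on hand, pool $13,437.15 (≈ $14.2494 each)
Jun 11, sell 644: 644/943 × $13,437.15 → $9,176.59
After Jun 12: 349 on hand, pool $4,783.06 (≈ $13.7050 each)
Jun 13, sell 150: 150/349 × $4,783.06 → $2,055.75
After Jun 14: 291 on hand, pool $3,941.71 (≈ $13.5454 each)
Jun 17, sell 182: 182/291 × $3,941.71 → $2,465.26
Jun 19, sell 85: 85/109 × $1,476.45 → $1,151.36
Total COGS = $9,176.59 + $2,055.75 + $2,465.26 + $1,151.36 = $14,848.96
Ending inventory (cost pool remaining) = $325.09
Check: goods available $15,174.05 = COGS $14,848.96 + ending $325.09

COGS = $14,848.96; ending inventory = $325.09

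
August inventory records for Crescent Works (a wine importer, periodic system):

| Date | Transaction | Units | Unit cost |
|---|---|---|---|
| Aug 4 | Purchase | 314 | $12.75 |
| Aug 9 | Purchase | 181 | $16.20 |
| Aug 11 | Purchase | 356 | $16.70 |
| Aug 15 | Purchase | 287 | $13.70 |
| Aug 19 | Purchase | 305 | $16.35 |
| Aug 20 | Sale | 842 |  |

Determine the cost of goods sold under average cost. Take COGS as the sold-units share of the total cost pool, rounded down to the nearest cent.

COGS = $12,720.18

Aug 20, sell 842: 842/1443 × $21,799.55 → $12,720.18
Ending inventory (cost pool remaining) = $9,079.37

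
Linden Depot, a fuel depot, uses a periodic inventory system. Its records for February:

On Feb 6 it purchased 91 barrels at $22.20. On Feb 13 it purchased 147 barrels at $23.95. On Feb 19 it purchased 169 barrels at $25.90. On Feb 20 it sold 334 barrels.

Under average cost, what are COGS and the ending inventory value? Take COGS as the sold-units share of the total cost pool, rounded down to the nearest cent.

COGS = $8,139.05; ending inventory = $1,778.90

Feb 20, sell 334: 334/407 × $9,917.95 → $8,139.05
Ending inventory (cost pool remaining) = $1,778.90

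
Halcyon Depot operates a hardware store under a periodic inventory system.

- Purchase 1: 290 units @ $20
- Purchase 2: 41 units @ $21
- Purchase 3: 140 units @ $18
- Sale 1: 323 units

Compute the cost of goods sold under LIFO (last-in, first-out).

Sale 1 (323) [LIFO — newest first]: 140 @ $18 + 41 @ $21 + 142 @ $20 = $6,221
Ending inventory: 148 @ $20 = $2,960

COGS = $6,221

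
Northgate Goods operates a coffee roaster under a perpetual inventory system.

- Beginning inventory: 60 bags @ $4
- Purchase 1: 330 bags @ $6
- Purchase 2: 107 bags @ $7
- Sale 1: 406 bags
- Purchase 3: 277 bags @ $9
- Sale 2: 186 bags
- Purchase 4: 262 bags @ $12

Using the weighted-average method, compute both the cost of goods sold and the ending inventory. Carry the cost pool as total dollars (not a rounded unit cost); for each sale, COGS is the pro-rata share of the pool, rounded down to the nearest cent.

After Beginning: 60 on hand, pool $240.00 (≈ $4.0000 each)
After Purchase 1: 390 on hand, pool $2,220.00 (≈ $5.6923 each)
After Purchase 2: 497 on hand, pool $2,969.00 (≈ $5.9738 each)
Sale 1, sell 406: 406/497 × $2,969.00 → $2,425.38
After Purchase 3: 368 on hand, pool $3,036.62 (≈ $8.2517 each)
Sale 2, sell 186: 186/368 × $3,036.62 → $1,534.81
After Purchase 4: 444 on hand, pool $4,645.81 (≈ $10.4635 each)
Total COGS = $2,425.38 + $1,534.81 = $3,960.19
Ending inventory (cost pool remaining) = $4,645.81

COGS = $3,960.19; ending inventory = $4,645.81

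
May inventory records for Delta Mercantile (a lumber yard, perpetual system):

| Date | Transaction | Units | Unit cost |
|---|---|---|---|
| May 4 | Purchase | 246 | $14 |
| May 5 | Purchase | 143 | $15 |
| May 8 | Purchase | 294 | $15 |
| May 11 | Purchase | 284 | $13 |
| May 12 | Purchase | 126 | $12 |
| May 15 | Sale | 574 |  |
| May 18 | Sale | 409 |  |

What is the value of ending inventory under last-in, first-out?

Ending inventory = $1,540

May 15, 574 sold [LIFO — newest first]: 126 @ $12 + 284 @ $13 + 164 @ $15 = $7,664
May 18, 409 sold [LIFO — newest first]: 130 @ $15 + 143 @ $15 + 136 @ $14 = $5,999
Total COGS = $7,664 + $5,999 = $13,663
Ending inventory: 110 @ $14 = $1,540
Check: goods available $15,203 = COGS $13,663 + ending $1,540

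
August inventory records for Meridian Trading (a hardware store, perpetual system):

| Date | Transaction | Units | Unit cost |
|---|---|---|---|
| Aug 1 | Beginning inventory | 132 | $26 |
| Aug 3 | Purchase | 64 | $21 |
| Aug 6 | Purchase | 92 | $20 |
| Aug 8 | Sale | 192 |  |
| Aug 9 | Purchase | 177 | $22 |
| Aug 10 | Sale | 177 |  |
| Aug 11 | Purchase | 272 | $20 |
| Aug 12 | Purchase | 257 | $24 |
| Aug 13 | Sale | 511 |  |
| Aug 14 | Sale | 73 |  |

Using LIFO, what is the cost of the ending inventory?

Aug 8, 192 sold [LIFO — newest first]: 92 @ $20 + 64 @ $21 + 36 @ $26 = $4,120
Aug 10, 177 sold [LIFO — newest first]: 177 @ $22 = $3,894
Aug 13, 511 sold [LIFO — newest first]: 257 @ $24 + 254 @ $20 = $11,248
Aug 14, 73 sold [LIFO — newest first]: 18 @ $20 + 55 @ $26 = $1,790
Total COGS = $4,120 + $3,894 + $11,248 + $1,790 = $21,052
Ending inventory: 41 @ $26 = $1,066
Check: goods available $22,118 = COGS $21,052 + ending $1,066

Ending inventory = $1,066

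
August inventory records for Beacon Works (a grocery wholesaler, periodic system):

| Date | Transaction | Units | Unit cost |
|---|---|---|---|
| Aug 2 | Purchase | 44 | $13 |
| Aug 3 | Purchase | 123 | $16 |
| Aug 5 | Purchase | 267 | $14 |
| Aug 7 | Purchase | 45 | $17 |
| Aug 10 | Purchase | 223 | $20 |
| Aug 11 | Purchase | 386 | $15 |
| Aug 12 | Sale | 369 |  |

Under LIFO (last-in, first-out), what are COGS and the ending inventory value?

COGS = $5,535; ending inventory = $11,758

Aug 12, 369 sold [LIFO — newest first]: 369 @ $15 = $5,535
Ending inventory: 44 @ $13 + 123 @ $16 + 267 @ $14 + 45 @ $17 + 223 @ $20 + 17 @ $15 = $11,758
Check: goods available $17,293 = COGS $5,535 + ending $11,758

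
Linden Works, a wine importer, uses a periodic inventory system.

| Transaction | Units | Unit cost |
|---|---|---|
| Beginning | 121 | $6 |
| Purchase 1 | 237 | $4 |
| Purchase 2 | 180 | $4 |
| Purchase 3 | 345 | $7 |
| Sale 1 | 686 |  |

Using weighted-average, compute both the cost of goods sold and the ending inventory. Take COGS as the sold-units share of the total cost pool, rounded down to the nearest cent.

COGS = $3,736.09; ending inventory = $1,072.91

Sale 1, sell 686: 686/883 × $4,809.00 → $3,736.09
Ending inventory (cost pool remaining) = $1,072.91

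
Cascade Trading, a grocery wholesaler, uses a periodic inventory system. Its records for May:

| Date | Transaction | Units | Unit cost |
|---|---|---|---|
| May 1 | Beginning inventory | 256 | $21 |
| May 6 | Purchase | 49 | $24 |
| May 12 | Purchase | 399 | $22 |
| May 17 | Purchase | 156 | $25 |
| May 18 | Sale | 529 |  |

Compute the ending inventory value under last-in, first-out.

Ending inventory = $7,124

May 18, 529 sold [LIFO — newest first]: 156 @ $25 + 373 @ $22 = $12,106
Ending inventory: 256 @ $21 + 49 @ $24 + 26 @ $22 = $7,124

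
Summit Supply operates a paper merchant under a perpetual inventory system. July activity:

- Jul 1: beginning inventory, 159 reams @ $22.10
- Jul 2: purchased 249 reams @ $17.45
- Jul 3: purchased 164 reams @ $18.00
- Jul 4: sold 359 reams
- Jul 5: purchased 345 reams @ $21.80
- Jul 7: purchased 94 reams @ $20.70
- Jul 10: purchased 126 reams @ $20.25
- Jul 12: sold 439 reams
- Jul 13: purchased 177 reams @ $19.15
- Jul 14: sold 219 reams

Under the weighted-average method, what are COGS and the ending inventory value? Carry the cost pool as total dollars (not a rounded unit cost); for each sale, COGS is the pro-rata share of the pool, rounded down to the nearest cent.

After Jul 1: 159 on hand, pool $3,513.90 (≈ $22.1000 each)
After Jul 2: 408 on hand, pool $7,858.95 (≈ $19.2621 each)
After Jul 3: 572 on hand, pool $10,810.95 (≈ $18.9003 each)
Jul 4, sell 359: 359/572 × $10,810.95 → $6,785.19
After Jul 5: 558 on hand, pool $11,546.76 (≈ $20.6931 each)
After Jul 7: 652 on hand, pool $13,492.56 (≈ $20.6941 each)
After Jul 10: 778 on hand, pool $16,044.06 (≈ $20.6222 each)
Jul 12, sell 439: 439/778 × $16,044.06 → $9,053.13
After Jul 13: 516 on hand, pool $10,380.48 (≈ $20.1172 each)
Jul 14, sell 219: 219/516 × $10,380.48 → $4,405.66
Total COGS = $6,785.19 + $9,053.13 + $4,405.66 = $20,243.98
Ending inventory (cost pool remaining) = $5,974.82

COGS = $20,243.98; ending inventory = $5,974.82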